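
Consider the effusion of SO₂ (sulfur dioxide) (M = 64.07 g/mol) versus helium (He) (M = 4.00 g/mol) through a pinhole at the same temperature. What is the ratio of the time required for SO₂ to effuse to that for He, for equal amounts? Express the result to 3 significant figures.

4.00

Since effusion rate ∝ 1/√M, t_SO₂/t_He = √(M_SO₂/M_He) = √(64.07/4.00) = √16.02 = 4.00.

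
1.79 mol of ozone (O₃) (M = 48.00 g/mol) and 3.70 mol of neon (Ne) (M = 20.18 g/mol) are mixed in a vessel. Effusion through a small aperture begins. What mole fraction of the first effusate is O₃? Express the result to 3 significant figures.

0.239

Effusion rate of each component ∝ n_i/√M_i (partial pressure × 1/√M).
x_O₃(eff) = (n_O₃/√M_O₃) / (n_O₃/√M_O₃ + n_Ne/√M_Ne)
= (1.79/√48.00) / (1.79/√48.00 + 3.70/√20.18) = 0.2584/(0.2584 + 0.8236) = 0.239.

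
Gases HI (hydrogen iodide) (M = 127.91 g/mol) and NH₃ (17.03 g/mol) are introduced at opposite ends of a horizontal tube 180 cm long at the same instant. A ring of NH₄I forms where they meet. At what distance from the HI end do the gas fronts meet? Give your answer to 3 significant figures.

48.1 cm

In equal time, each gas travels a distance ∝ its rate ∝ 1/√M, so d_HI/d_NH₃ = √(M_NH₃/M_HI) = √(17.03/127.91) = 0.3649.
With d_HI + d_NH₃ = 180 cm, d_NH₃ = 180/(1 + 0.3649) = 131.9 cm.
d_HI = 180 − 131.9 = 48.1 cm.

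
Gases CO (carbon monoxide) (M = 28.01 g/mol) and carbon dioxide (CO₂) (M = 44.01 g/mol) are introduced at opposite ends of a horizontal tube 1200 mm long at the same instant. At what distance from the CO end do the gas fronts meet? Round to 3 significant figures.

667 mm

Graham's law gives d_CO/d_CO₂ = rate_CO/rate_CO₂ = √(M_CO₂/M_CO) = √(44.01/28.01) = 1.253.
With d_CO + d_CO₂ = 1200 mm, d_CO₂ = 1200/(1 + 1.253) = 532.5 mm.
d_CO = 1200 − 532.5 = 667 mm.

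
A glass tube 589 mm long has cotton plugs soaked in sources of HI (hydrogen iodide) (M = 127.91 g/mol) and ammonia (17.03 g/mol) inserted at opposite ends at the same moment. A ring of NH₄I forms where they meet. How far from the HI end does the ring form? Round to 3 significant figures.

In equal time, each gas travels a distance ∝ its rate ∝ 1/√M, so d_HI/d_NH₃ = √(M_NH₃/M_HI) = √(17.03/127.91) = 0.3649.
With d_HI + d_NH₃ = 589 mm, d_NH₃ = 589/(1 + 0.3649) = 431.5 mm.
d_HI = 589 − 431.5 = 157 mm.

157 mm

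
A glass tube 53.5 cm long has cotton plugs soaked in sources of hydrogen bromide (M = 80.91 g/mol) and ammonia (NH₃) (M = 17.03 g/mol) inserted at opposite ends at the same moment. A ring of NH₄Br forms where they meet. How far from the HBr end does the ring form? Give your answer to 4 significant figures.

The fronts meet when d_HBr + d_NH₃ = L with d_HBr/d_NH₃ = √(M_NH₃/M_HBr) (Graham's law). Here √(M_NH₃/M_HBr) = √(17.03/80.91) = 0.4588.
With d_HBr + d_NH₃ = 53.5 cm, d_NH₃ = 53.5/(1 + 0.4588) = 36.67 cm.
d_HBr = 53.5 − 36.67 = 16.83 cm.

16.83 cm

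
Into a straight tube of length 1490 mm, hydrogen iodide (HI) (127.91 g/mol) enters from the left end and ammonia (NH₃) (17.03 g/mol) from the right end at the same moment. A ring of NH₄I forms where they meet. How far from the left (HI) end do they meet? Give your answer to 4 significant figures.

The fronts meet when d_HI + d_NH₃ = L with d_HI/d_NH₃ = √(M_NH₃/M_HI) (Graham's law). Here √(M_NH₃/M_HI) = √(17.03/127.91) = 0.3649.
With d_HI + d_NH₃ = 1490 mm, d_NH₃ = 1490/(1 + 0.3649) = 1092 mm.
d_HI = 1490 − 1092 = 398.3 mm.

398.3 mm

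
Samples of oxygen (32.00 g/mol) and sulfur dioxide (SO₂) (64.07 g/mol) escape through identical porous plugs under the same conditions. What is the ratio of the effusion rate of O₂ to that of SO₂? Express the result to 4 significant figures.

1.415

From Graham's law, rate_O₂/rate_SO₂ = √(M_SO₂/M_O₂) = √(64.07/32.00) = √2.002 = 1.415.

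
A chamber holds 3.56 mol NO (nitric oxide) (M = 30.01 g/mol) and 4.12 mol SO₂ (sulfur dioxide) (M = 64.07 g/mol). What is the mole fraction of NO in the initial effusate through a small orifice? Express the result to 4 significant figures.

0.5580

The effusion rate of species i is ∝ p_i/√M_i ∝ n_i/√M_i.
x_NO(eff) = (n_NO/√M_NO) / (n_NO/√M_NO + n_SO₂/√M_SO₂)
= (3.56/√30.01) / (3.56/√30.01 + 4.12/√64.07) = 0.6499/(0.6499 + 0.5147) = 0.5580.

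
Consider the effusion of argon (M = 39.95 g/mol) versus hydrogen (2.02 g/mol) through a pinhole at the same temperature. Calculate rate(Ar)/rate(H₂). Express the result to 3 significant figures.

Using Graham's law: rate_Ar/rate_H₂ = √(M_H₂/M_Ar) = √(2.02/39.95) = √0.05056 = 0.225.

0.225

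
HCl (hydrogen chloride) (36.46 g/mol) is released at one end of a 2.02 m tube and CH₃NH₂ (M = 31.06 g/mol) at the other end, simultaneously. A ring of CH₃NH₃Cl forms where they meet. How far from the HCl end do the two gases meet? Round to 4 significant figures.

In equal time, each gas travels a distance ∝ its rate ∝ 1/√M, so d_HCl/d_CH₃NH₂ = √(M_CH₃NH₂/M_HCl) = √(31.06/36.46) = 0.9230.
With d_HCl + d_CH₃NH₂ = 2.02 m, d_CH₃NH₂ = 2.02/(1 + 0.9230) = 1.050 m.
d_HCl = 2.02 − 1.050 = 0.9695 m.

0.9695 m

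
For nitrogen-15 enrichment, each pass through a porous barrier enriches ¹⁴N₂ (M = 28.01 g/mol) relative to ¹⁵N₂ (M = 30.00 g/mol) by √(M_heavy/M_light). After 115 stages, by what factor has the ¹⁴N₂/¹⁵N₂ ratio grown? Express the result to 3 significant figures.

Overall factor = α^115 with α = √(30.00/28.01), i.e. (30.00/28.01)^(115/2).
= 1.07105^(115/2) = 51.8.

51.8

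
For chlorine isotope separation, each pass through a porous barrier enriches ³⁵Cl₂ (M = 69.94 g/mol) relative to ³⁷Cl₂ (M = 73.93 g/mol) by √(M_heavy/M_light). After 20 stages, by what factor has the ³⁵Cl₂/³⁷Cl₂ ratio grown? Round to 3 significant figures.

Overall factor = α^20 with α = √(73.93/69.94), i.e. (73.93/69.94)^(20/2).
= 1.05705^10 = 1.74.

1.74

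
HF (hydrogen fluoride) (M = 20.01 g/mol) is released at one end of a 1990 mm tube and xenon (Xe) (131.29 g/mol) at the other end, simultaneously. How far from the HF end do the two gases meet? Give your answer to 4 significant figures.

Distances travelled in equal time are proportional to diffusion rates, so d_HF/d_Xe = √(M_Xe/M_HF) = √(131.29/20.01) = 2.561.
With d_HF + d_Xe = 1990 mm, d_Xe = 1990/(1 + 2.561) = 558.8 mm.
d_HF = 1990 − 558.8 = 1431 mm.

1431 mm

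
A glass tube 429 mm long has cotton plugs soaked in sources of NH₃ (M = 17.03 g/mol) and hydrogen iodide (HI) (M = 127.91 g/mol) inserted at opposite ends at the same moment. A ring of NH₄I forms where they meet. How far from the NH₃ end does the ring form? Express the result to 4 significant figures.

314.3 mm

The fronts meet when d_NH₃ + d_HI = L with d_NH₃/d_HI = √(M_HI/M_NH₃) (Graham's law). Here √(M_HI/M_NH₃) = √(127.91/17.03) = 2.741.
With d_NH₃ + d_HI = 429 mm, d_HI = 429/(1 + 2.741) = 114.7 mm.
d_NH₃ = 429 − 114.7 = 314.3 mm.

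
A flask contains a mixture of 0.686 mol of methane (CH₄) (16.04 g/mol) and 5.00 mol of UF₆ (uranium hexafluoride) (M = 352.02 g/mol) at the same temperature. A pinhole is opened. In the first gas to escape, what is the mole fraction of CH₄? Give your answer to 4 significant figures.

Effusion rate of each component ∝ n_i/√M_i (partial pressure × 1/√M).
So x_CH₄ in the escaping gas = (n_CH₄/√M_CH₄) / Σ(n_i/√M_i)
= (0.686/√16.04) / (0.686/√16.04 + 5.00/√352.02) = 0.1713/(0.1713 + 0.2665) = 0.3913.

0.3913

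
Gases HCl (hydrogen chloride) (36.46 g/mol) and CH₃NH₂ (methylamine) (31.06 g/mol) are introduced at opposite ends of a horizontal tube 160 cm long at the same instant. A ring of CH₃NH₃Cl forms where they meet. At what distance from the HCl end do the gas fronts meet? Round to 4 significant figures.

76.80 cm

In equal time, each gas travels a distance ∝ its rate ∝ 1/√M, so d_HCl/d_CH₃NH₂ = √(M_CH₃NH₂/M_HCl) = √(31.06/36.46) = 0.9230.
With d_HCl + d_CH₃NH₂ = 160 cm, d_CH₃NH₂ = 160/(1 + 0.9230) = 83.20 cm.
d_HCl = 160 − 83.20 = 76.80 cm.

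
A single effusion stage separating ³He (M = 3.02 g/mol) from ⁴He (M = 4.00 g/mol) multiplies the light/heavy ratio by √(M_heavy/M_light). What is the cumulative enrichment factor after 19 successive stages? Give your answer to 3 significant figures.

14.4

Each stage multiplies the ratio by α = √(4.00/3.02), so after 19 stages the overall factor is α^19 = (4.00/3.02)^(19/2).
= 1.32450^(19/2) = 14.4.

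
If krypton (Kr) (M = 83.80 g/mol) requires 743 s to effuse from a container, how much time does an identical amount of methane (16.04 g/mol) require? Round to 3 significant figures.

Using Graham's law: t_CH₄/t_Kr = √(M_CH₄/M_Kr) = √(16.04/83.80) = √0.1914 = 0.4375.
So the time for CH₄ is 743 × 0.4375 = 325 s.

325 s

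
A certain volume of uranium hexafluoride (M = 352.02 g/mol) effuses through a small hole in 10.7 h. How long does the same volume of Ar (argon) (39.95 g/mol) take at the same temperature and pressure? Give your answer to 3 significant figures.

3.60 h

From Graham's law, t_Ar/t_UF₆ = √(M_Ar/M_UF₆) = √(39.95/352.02) = √0.1135 = 0.3369.
So the time for Ar is 10.7 × 0.3369 = 3.60 h.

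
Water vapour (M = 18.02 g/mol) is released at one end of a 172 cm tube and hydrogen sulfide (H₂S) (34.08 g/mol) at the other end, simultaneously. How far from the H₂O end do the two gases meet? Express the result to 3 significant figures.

99.6 cm

In equal time, each gas travels a distance ∝ its rate ∝ 1/√M, so d_H₂O/d_H₂S = √(M_H₂S/M_H₂O) = √(34.08/18.02) = 1.375.
With d_H₂O + d_H₂S = 172 cm, d_H₂S = 172/(1 + 1.375) = 72.41 cm.
d_H₂O = 172 − 72.41 = 99.6 cm.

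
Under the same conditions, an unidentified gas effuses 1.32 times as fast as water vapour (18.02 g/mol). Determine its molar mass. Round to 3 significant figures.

10.3 g/mol

By Graham's law, rate_X/rate_H₂O = √(M_H₂O/M_X).
1.32 = √(18.02/M_X)
M_X = 18.02 / 1.32² = 18.02 / 1.742 = 10.3 g/mol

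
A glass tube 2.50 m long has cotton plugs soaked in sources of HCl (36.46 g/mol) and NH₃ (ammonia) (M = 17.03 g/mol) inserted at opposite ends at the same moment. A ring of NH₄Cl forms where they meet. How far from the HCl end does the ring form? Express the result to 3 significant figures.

Graham's law gives d_HCl/d_NH₃ = rate_HCl/rate_NH₃ = √(M_NH₃/M_HCl) = √(17.03/36.46) = 0.6834.
With d_HCl + d_NH₃ = 2.50 m, d_NH₃ = 2.50/(1 + 0.6834) = 1.485 m.
d_HCl = 2.50 − 1.485 = 1.01 m.

1.01 m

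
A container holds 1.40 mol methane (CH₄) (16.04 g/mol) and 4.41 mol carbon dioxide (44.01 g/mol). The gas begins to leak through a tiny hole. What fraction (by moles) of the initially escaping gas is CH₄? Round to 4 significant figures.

Each component's effusion rate ∝ (its partial pressure)·(1/√M) ∝ n_i/√M_i.
So x_CH₄ in the escaping gas = (n_CH₄/√M_CH₄) / Σ(n_i/√M_i)
= (1.40/√16.04) / (1.40/√16.04 + 4.41/√44.01) = 0.3496/(0.3496 + 0.6648) = 0.3446.

0.3446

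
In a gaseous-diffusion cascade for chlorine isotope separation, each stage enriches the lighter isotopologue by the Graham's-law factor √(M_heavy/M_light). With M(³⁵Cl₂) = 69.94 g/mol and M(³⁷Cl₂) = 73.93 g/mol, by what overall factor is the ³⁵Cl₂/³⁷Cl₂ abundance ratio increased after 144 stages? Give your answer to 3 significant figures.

Overall factor = α^144 with α = √(73.93/69.94), i.e. (73.93/69.94)^(144/2).
= 1.05705^72 = 54.3.

54.3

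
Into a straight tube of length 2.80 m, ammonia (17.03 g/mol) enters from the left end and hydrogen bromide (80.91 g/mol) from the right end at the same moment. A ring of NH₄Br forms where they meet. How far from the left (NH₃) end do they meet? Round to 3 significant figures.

Graham's law gives d_NH₃/d_HBr = rate_NH₃/rate_HBr = √(M_HBr/M_NH₃) = √(80.91/17.03) = 2.180.
With d_NH₃ + d_HBr = 2.80 m, d_HBr = 2.80/(1 + 2.180) = 0.8806 m.
d_NH₃ = 2.80 − 0.8806 = 1.92 m.

1.92 m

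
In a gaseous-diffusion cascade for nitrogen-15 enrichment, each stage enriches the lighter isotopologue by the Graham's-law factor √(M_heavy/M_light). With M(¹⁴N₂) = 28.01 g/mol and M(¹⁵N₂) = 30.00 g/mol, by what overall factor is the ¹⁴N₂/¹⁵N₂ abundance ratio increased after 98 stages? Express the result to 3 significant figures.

Each stage multiplies the ratio by α = √(30.00/28.01), so after 98 stages the overall factor is α^98 = (30.00/28.01)^(98/2).
= 1.07105^49 = 28.9.

28.9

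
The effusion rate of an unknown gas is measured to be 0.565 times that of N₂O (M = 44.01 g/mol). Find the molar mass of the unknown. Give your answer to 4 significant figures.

By Graham's law, rate_X/rate_N₂O = √(M_N₂O/M_X).
0.565 = √(44.01/M_X)
M_X = 44.01 / 0.565² = 44.01 / 0.3192 = 137.9 g/mol

137.9 g/mol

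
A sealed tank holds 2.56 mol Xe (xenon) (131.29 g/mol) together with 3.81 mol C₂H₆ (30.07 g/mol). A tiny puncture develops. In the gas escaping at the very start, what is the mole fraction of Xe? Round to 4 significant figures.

0.2433

Rate_i ∝ x_i/√M_i (Graham's law weighted by mole fraction), so the effusate composition follows n_i/√M_i.
So x_Xe in the escaping gas = (n_Xe/√M_Xe) / Σ(n_i/√M_i)
= (2.56/√131.29) / (2.56/√131.29 + 3.81/√30.07) = 0.2234/(0.2234 + 0.6948) = 0.2433.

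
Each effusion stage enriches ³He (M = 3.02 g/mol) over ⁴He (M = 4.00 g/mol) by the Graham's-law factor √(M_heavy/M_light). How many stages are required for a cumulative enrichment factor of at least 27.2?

With α = √(4.00/3.02) per stage, ln α = ½ ln(1.32450) = 0.1405.
Need α^N ≥ 27.2 ⇒ N ≥ ln(27.2) / ln α = 3.303 / 0.1405 = 23.51.
Minimum whole number of stages: N = 24.

24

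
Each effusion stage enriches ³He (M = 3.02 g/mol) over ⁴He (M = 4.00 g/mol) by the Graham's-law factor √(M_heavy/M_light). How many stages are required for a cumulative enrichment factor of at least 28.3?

24

With α = √(4.00/3.02) per stage, ln α = ½ ln(1.32450) = 0.1405.
Need α^N ≥ 28.3 ⇒ N ≥ ln(28.3) / ln α = 3.343 / 0.1405 = 23.79.
So at least 24 stages are needed.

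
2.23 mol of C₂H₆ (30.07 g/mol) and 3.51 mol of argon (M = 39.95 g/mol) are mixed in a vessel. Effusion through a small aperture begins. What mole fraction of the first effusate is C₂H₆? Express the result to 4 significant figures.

Rate_i ∝ x_i/√M_i (Graham's law weighted by mole fraction), so the effusate composition follows n_i/√M_i.
x_C₂H₆(eff) = (n_C₂H₆/√M_C₂H₆) / (n_C₂H₆/√M_C₂H₆ + n_Ar/√M_Ar)
= (2.23/√30.07) / (2.23/√30.07 + 3.51/√39.95) = 0.4067/(0.4067 + 0.5553) = 0.4227.

0.4227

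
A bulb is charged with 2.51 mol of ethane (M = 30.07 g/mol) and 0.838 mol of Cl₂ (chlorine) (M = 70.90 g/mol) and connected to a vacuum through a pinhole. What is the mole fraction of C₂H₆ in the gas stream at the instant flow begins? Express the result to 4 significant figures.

0.8214

Rate_i ∝ x_i/√M_i (Graham's law weighted by mole fraction), so the effusate composition follows n_i/√M_i.
So x_C₂H₆ in the escaping gas = (n_C₂H₆/√M_C₂H₆) / Σ(n_i/√M_i)
= (2.51/√30.07) / (2.51/√30.07 + 0.838/√70.90) = 0.4577/(0.4577 + 0.09952) = 0.8214.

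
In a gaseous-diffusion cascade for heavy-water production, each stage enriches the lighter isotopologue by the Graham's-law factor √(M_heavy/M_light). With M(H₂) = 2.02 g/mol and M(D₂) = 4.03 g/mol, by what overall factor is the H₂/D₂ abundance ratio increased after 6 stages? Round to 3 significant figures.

7.94

The single-stage factor is √(M_heavy/M_light), so 6 stages give [√(4.03/2.02)]^6 = (4.03/2.02)^(6/2).
= 1.99505^3 = 7.94.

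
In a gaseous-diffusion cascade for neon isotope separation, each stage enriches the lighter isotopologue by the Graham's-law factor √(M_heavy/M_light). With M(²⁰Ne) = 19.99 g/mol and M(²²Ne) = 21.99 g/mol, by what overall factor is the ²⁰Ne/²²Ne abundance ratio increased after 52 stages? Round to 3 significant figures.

Overall factor = α^52 with α = √(21.99/19.99), i.e. (21.99/19.99)^(52/2).
= 1.10005^26 = 11.9.

11.9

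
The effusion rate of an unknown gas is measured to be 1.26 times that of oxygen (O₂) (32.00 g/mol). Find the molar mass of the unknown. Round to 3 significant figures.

20.2 g/mol

Graham's law gives rate_X/rate_O₂ = √(M_O₂/M_X).
1.26 = √(32.00/M_X)
M_X = 32.00 / 1.26² = 32.00 / 1.588 = 20.2 g/mol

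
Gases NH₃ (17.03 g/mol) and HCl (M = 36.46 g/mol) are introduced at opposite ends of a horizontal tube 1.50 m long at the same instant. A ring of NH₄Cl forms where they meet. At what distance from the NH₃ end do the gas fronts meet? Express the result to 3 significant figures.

Graham's law gives d_NH₃/d_HCl = rate_NH₃/rate_HCl = √(M_HCl/M_NH₃) = √(36.46/17.03) = 1.463.
With d_NH₃ + d_HCl = 1.50 m, d_HCl = 1.50/(1 + 1.463) = 0.6090 m.
d_NH₃ = 1.50 − 0.6090 = 0.891 m.

0.891 m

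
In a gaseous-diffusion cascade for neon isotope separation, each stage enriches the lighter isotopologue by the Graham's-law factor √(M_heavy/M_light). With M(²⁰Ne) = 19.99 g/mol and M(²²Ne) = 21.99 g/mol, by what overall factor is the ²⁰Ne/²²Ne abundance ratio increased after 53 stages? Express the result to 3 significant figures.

12.5

Overall factor = α^53 with α = √(21.99/19.99), i.e. (21.99/19.99)^(53/2).
= 1.10005^(53/2) = 12.5.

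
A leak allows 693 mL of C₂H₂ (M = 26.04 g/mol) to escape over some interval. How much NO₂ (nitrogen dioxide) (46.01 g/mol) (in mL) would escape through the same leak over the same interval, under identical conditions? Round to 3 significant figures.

Graham's law gives rate_NO₂/rate_C₂H₂ = √(M_C₂H₂/M_NO₂) = √(26.04/46.01) = √0.5660 = 0.7523.
So the volume for NO₂ is 693 × 0.7523 = 521 mL.

521 mL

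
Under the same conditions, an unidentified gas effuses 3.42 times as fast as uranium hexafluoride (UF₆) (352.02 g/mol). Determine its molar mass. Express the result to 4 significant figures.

30.10 g/mol

By Graham's law, rate_X/rate_UF₆ = √(M_UF₆/M_X).
3.42 = √(352.02/M_X)
M_X = 352.02 / 3.42² = 352.02 / 11.70 = 30.10 g/mol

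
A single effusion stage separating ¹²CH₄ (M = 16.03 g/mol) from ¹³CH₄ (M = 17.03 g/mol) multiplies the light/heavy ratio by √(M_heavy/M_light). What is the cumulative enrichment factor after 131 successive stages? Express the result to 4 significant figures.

52.65

Overall factor = α^131 with α = √(17.03/16.03), i.e. (17.03/16.03)^(131/2).
= 1.06238^(131/2) = 52.65.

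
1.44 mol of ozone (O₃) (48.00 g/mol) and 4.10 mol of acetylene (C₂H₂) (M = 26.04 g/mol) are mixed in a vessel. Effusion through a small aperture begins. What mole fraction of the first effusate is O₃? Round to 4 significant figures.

0.2055

The effusion rate of species i is ∝ p_i/√M_i ∝ n_i/√M_i.
So x_O₃ in the escaping gas = (n_O₃/√M_O₃) / Σ(n_i/√M_i)
= (1.44/√48.00) / (1.44/√48.00 + 4.10/√26.04) = 0.2078/(0.2078 + 0.8035) = 0.2055.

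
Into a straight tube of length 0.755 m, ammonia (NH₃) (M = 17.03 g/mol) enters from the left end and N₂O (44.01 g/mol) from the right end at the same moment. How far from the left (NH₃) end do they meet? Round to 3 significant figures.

0.465 m

Graham's law gives d_NH₃/d_N₂O = rate_NH₃/rate_N₂O = √(M_N₂O/M_NH₃) = √(44.01/17.03) = 1.608.
With d_NH₃ + d_N₂O = 0.755 m, d_N₂O = 0.755/(1 + 1.608) = 0.2895 m.
d_NH₃ = 0.755 − 0.2895 = 0.465 m.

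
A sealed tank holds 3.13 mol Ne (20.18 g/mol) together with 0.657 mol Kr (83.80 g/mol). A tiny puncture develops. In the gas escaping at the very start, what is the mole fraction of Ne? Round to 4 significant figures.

0.9066

Rate_i ∝ x_i/√M_i (Graham's law weighted by mole fraction), so the effusate composition follows n_i/√M_i.
Mole fraction of Ne in the effusate = (n_Ne/√M_Ne) / (n_Ne/√M_Ne + n_Kr/√M_Kr)
= (3.13/√20.18) / (3.13/√20.18 + 0.657/√83.80) = 0.6968/(0.6968 + 0.07177) = 0.9066.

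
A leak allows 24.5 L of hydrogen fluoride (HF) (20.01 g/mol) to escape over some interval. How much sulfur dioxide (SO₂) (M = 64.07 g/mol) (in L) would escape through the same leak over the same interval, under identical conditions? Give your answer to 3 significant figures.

Since effusion rate ∝ 1/√M, rate_SO₂/rate_HF = √(M_HF/M_SO₂) = √(20.01/64.07) = √0.3123 = 0.5589.
So the volume for SO₂ is 24.5 × 0.5589 = 13.7 L.

13.7 L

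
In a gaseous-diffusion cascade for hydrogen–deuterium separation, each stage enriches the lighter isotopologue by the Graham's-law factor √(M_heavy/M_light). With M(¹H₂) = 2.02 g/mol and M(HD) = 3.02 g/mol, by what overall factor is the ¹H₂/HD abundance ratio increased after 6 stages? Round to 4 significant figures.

3.342

Each stage multiplies the ratio by α = √(3.02/2.02), so after 6 stages the overall factor is α^6 = (3.02/2.02)^(6/2).
= 1.49505^3 = 3.342.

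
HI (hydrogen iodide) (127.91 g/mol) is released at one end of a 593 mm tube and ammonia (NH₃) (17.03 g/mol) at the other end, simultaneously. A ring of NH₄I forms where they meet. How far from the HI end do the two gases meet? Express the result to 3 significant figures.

Graham's law gives d_HI/d_NH₃ = rate_HI/rate_NH₃ = √(M_NH₃/M_HI) = √(17.03/127.91) = 0.3649.
With d_HI + d_NH₃ = 593 mm, d_NH₃ = 593/(1 + 0.3649) = 434.5 mm.
d_HI = 593 − 434.5 = 159 mm.

159 mm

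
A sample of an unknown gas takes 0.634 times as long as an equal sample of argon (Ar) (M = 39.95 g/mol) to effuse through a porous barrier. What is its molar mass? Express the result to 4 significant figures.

From Graham's law, t_X/t_Ar = √(M_X/M_Ar).
0.634 = √(M_X/39.95)
M_X = 39.95 × 0.634² = 39.95 × 0.4020 = 16.06 g/mol

16.06 g/mol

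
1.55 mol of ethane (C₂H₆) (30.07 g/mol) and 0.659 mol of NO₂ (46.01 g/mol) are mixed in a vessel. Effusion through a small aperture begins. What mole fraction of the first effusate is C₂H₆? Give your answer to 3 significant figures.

0.744

Each component's effusion rate ∝ (its partial pressure)·(1/√M) ∝ n_i/√M_i.
Mole fraction of C₂H₆ in the effusate = (n_C₂H₆/√M_C₂H₆) / (n_C₂H₆/√M_C₂H₆ + n_NO₂/√M_NO₂)
= (1.55/√30.07) / (1.55/√30.07 + 0.659/√46.01) = 0.2827/(0.2827 + 0.09715) = 0.744.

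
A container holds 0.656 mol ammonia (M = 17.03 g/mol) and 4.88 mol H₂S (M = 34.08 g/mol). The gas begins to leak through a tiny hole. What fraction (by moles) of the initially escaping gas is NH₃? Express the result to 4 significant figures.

0.1598

The effusion rate of species i is ∝ p_i/√M_i ∝ n_i/√M_i.
So x_NH₃ in the escaping gas = (n_NH₃/√M_NH₃) / Σ(n_i/√M_i)
= (0.656/√17.03) / (0.656/√17.03 + 4.88/√34.08) = 0.1590/(0.1590 + 0.8359) = 0.1598.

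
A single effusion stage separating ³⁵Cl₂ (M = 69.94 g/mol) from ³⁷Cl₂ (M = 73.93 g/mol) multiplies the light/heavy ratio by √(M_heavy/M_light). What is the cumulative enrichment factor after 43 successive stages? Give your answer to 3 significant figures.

After 43 stages the ratio has grown by (√(73.93/69.94))^43 = (73.93/69.94)^(43/2).
= 1.05705^(43/2) = 3.30.

3.30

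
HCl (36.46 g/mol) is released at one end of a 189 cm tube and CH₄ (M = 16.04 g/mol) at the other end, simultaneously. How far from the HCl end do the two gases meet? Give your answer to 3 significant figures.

75.4 cm

The fronts meet when d_HCl + d_CH₄ = L with d_HCl/d_CH₄ = √(M_CH₄/M_HCl) (Graham's law). Here √(M_CH₄/M_HCl) = √(16.04/36.46) = 0.6633.
With d_HCl + d_CH₄ = 189 cm, d_CH₄ = 189/(1 + 0.6633) = 113.6 cm.
d_HCl = 189 − 113.6 = 75.4 cm.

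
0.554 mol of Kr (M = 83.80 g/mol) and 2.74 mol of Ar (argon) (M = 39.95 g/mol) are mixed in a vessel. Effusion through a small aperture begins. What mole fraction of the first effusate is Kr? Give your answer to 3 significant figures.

0.123

Rate_i ∝ x_i/√M_i (Graham's law weighted by mole fraction), so the effusate composition follows n_i/√M_i.
x_Kr(eff) = (n_Kr/√M_Kr) / (n_Kr/√M_Kr + n_Ar/√M_Ar)
= (0.554/√83.80) / (0.554/√83.80 + 2.74/√39.95) = 0.06052/(0.06052 + 0.4335) = 0.123.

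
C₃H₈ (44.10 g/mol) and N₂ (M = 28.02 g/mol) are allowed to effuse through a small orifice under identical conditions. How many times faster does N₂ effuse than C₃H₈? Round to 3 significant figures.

1.25

From Graham's law, rate_N₂/rate_C₃H₈ = √(M_C₃H₈/M_N₂) = √(44.10/28.02) = √1.574 = 1.25.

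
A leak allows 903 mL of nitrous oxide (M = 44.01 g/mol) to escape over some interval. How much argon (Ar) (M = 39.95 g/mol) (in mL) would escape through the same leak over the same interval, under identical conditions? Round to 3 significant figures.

Using Graham's law: rate_Ar/rate_N₂O = √(M_N₂O/M_Ar) = √(44.01/39.95) = √1.102 = 1.050.
So the volume for Ar is 903 × 1.050 = 948 mL.

948 mL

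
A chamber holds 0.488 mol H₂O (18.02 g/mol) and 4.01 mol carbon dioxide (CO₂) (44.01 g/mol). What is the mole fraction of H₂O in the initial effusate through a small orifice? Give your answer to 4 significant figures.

Each component's effusion rate ∝ (its partial pressure)·(1/√M) ∝ n_i/√M_i.
x_H₂O(eff) = (n_H₂O/√M_H₂O) / (n_H₂O/√M_H₂O + n_CO₂/√M_CO₂)
= (0.488/√18.02) / (0.488/√18.02 + 4.01/√44.01) = 0.1150/(0.1150 + 0.6045) = 0.1598.

0.1598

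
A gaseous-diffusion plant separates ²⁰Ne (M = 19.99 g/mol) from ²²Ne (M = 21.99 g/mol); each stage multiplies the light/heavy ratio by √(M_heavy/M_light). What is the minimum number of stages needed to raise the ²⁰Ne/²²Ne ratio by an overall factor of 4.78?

With α = √(21.99/19.99) per stage, ln α = ½ ln(1.10005) = 0.04768.
Need α^N ≥ 4.78 ⇒ N ≥ ln(4.78) / ln α = 1.564 / 0.04768 = 32.81.
Rounding up, N = 33 stages.

33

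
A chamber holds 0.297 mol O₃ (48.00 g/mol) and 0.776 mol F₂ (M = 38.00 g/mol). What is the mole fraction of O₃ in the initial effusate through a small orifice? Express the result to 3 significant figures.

0.254

The effusion rate of species i is ∝ p_i/√M_i ∝ n_i/√M_i.
x_O₃(eff) = (n_O₃/√M_O₃) / (n_O₃/√M_O₃ + n_F₂/√M_F₂)
= (0.297/√48.00) / (0.297/√48.00 + 0.776/√38.00) = 0.04287/(0.04287 + 0.1259) = 0.254.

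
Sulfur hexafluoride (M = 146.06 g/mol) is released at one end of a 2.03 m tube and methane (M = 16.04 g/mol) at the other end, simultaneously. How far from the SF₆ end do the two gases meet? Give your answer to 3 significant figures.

Graham's law gives d_SF₆/d_CH₄ = rate_SF₆/rate_CH₄ = √(M_CH₄/M_SF₆) = √(16.04/146.06) = 0.3314.
With d_SF₆ + d_CH₄ = 2.03 m, d_CH₄ = 2.03/(1 + 0.3314) = 1.525 m.
d_SF₆ = 2.03 − 1.525 = 0.505 m.

0.505 m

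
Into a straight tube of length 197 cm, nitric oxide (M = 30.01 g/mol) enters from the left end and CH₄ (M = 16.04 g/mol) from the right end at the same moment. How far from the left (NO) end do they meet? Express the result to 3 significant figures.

In equal time, each gas travels a distance ∝ its rate ∝ 1/√M, so d_NO/d_CH₄ = √(M_CH₄/M_NO) = √(16.04/30.01) = 0.7311.
With d_NO + d_CH₄ = 197 cm, d_CH₄ = 197/(1 + 0.7311) = 113.8 cm.
d_NO = 197 − 113.8 = 83.2 cm.

83.2 cm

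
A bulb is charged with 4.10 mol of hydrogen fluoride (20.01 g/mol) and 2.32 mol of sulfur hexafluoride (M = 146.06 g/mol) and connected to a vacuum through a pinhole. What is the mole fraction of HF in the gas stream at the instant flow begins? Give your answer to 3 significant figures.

0.827

The effusion rate of species i is ∝ p_i/√M_i ∝ n_i/√M_i.
Mole fraction of HF in the effusate = (n_HF/√M_HF) / (n_HF/√M_HF + n_SF₆/√M_SF₆)
= (4.10/√20.01) / (4.10/√20.01 + 2.32/√146.06) = 0.9166/(0.9166 + 0.1920) = 0.827.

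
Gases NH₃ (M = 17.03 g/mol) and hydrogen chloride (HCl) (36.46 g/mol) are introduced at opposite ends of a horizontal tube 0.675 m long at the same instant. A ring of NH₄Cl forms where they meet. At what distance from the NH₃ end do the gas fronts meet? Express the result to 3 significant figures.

0.401 m

Distances travelled in equal time are proportional to diffusion rates, so d_NH₃/d_HCl = √(M_HCl/M_NH₃) = √(36.46/17.03) = 1.463.
With d_NH₃ + d_HCl = 0.675 m, d_HCl = 0.675/(1 + 1.463) = 0.2740 m.
d_NH₃ = 0.675 − 0.2740 = 0.401 m.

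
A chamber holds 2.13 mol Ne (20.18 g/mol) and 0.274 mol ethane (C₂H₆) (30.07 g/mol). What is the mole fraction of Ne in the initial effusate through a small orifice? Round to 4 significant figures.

0.9047

Effusion rate of each component ∝ n_i/√M_i (partial pressure × 1/√M).
Mole fraction of Ne in the effusate = (n_Ne/√M_Ne) / (n_Ne/√M_Ne + n_C₂H₆/√M_C₂H₆)
= (2.13/√20.18) / (2.13/√20.18 + 0.274/√30.07) = 0.4742/(0.4742 + 0.04997) = 0.9047.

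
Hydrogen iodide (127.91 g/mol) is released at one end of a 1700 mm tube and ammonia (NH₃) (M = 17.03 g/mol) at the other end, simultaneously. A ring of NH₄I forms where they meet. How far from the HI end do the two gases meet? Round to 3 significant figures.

454 mm

Graham's law gives d_HI/d_NH₃ = rate_HI/rate_NH₃ = √(M_NH₃/M_HI) = √(17.03/127.91) = 0.3649.
With d_HI + d_NH₃ = 1700 mm, d_NH₃ = 1700/(1 + 0.3649) = 1246 mm.
d_HI = 1700 − 1246 = 454 mm.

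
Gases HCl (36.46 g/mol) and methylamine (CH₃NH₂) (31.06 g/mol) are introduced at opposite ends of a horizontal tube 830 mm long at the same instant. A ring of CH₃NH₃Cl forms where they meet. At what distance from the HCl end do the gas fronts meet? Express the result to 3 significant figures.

In equal time, each gas travels a distance ∝ its rate ∝ 1/√M, so d_HCl/d_CH₃NH₂ = √(M_CH₃NH₂/M_HCl) = √(31.06/36.46) = 0.9230.
With d_HCl + d_CH₃NH₂ = 830 mm, d_CH₃NH₂ = 830/(1 + 0.9230) = 431.6 mm.
d_HCl = 830 − 431.6 = 398 mm.

398 mm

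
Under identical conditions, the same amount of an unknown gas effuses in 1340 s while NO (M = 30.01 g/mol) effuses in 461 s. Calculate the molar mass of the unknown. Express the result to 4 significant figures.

Graham's law gives t_X/t_NO = √(M_X/M_NO).
1340/461 = 2.907 = √(M_X/30.01)
M_X = 30.01 × 2.907² = 30.01 × 8.449 = 253.6 g/mol

253.6 g/mol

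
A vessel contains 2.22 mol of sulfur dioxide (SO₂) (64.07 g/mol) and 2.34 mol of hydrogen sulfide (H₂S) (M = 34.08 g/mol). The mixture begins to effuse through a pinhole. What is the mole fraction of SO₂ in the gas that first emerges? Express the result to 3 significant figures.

Each component's effusion rate ∝ (its partial pressure)·(1/√M) ∝ n_i/√M_i.
x_SO₂(eff) = (n_SO₂/√M_SO₂) / (n_SO₂/√M_SO₂ + n_H₂S/√M_H₂S)
= (2.22/√64.07) / (2.22/√64.07 + 2.34/√34.08) = 0.2773/(0.2773 + 0.4008) = 0.409.

0.409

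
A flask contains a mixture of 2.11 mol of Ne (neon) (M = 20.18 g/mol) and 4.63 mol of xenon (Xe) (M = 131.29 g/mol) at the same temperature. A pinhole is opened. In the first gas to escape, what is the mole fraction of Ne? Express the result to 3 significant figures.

Effusion rate of each component ∝ n_i/√M_i (partial pressure × 1/√M).
x_Ne(eff) = (n_Ne/√M_Ne) / (n_Ne/√M_Ne + n_Xe/√M_Xe)
= (2.11/√20.18) / (2.11/√20.18 + 4.63/√131.29) = 0.4697/(0.4697 + 0.4041) = 0.538.

0.538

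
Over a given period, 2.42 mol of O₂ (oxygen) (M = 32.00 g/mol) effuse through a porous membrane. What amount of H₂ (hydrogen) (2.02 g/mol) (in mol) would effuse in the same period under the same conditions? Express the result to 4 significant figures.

Using Graham's law: rate_H₂/rate_O₂ = √(M_O₂/M_H₂) = √(32.00/2.02) = √15.84 = 3.980.
So the amount for H₂ is 2.42 × 3.980 = 9.632 mol.

9.632 mol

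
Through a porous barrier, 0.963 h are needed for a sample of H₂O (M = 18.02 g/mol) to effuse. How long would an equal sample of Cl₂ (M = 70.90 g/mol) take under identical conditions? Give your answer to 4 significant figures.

1.910 h

Using Graham's law: t_Cl₂/t_H₂O = √(M_Cl₂/M_H₂O) = √(70.90/18.02) = √3.935 = 1.984.
So the time for Cl₂ is 0.963 × 1.984 = 1.910 h.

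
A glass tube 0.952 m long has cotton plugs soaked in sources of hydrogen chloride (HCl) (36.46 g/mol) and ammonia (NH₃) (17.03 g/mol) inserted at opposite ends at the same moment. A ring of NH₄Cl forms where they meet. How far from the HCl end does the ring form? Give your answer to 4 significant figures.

0.3865 m

In equal time, each gas travels a distance ∝ its rate ∝ 1/√M, so d_HCl/d_NH₃ = √(M_NH₃/M_HCl) = √(17.03/36.46) = 0.6834.
With d_HCl + d_NH₃ = 0.952 m, d_NH₃ = 0.952/(1 + 0.6834) = 0.5655 m.
d_HCl = 0.952 − 0.5655 = 0.3865 m.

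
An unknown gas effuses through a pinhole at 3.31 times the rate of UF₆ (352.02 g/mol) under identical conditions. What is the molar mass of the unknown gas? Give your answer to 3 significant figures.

Using Graham's law: rate_X/rate_UF₆ = √(M_UF₆/M_X).
3.31 = √(352.02/M_X)
M_X = 352.02 / 3.31² = 352.02 / 10.96 = 32.1 g/mol

32.1 g/mol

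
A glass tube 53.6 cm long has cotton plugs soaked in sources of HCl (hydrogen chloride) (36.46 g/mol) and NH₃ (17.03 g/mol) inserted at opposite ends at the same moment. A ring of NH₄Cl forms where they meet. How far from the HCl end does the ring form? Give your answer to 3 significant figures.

21.8 cm

The fronts meet when d_HCl + d_NH₃ = L with d_HCl/d_NH₃ = √(M_NH₃/M_HCl) (Graham's law). Here √(M_NH₃/M_HCl) = √(17.03/36.46) = 0.6834.
With d_HCl + d_NH₃ = 53.6 cm, d_NH₃ = 53.6/(1 + 0.6834) = 31.84 cm.
d_HCl = 53.6 − 31.84 = 21.8 cm.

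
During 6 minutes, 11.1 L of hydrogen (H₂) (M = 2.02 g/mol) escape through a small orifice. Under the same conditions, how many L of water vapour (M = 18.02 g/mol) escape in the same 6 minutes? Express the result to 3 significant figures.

Using Graham's law: rate_H₂O/rate_H₂ = √(M_H₂/M_H₂O) = √(2.02/18.02) = √0.1121 = 0.3348.
So the volume for H₂O is 11.1 × 0.3348 = 3.72 L.

3.72 L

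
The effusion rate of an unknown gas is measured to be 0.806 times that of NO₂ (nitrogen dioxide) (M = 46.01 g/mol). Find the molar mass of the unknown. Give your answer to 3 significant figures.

70.8 g/mol

From Graham's law, rate_X/rate_NO₂ = √(M_NO₂/M_X).
0.806 = √(46.01/M_X)
M_X = 46.01 / 0.806² = 46.01 / 0.6496 = 70.8 g/mol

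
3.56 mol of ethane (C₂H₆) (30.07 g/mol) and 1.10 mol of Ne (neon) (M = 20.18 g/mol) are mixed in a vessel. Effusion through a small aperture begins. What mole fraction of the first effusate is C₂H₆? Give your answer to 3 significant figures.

Effusion rate of each component ∝ n_i/√M_i (partial pressure × 1/√M).
So x_C₂H₆ in the escaping gas = (n_C₂H₆/√M_C₂H₆) / Σ(n_i/√M_i)
= (3.56/√30.07) / (3.56/√30.07 + 1.10/√20.18) = 0.6492/(0.6492 + 0.2449) = 0.726.

0.726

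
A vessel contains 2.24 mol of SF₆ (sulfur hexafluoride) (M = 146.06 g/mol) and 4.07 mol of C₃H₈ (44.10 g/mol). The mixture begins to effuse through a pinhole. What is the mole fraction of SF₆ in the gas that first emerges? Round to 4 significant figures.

0.2322

The effusion rate of species i is ∝ p_i/√M_i ∝ n_i/√M_i.
x_SF₆(eff) = (n_SF₆/√M_SF₆) / (n_SF₆/√M_SF₆ + n_C₃H₈/√M_C₃H₈)
= (2.24/√146.06) / (2.24/√146.06 + 4.07/√44.10) = 0.1853/(0.1853 + 0.6129) = 0.2322.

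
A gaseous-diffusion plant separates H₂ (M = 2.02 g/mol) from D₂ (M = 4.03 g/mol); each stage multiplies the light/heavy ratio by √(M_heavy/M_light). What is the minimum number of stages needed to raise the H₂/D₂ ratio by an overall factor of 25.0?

10

With α = √(4.03/2.02) per stage, ln α = ½ ln(1.99505) = 0.3453.
Need α^N ≥ 25.0 ⇒ N ≥ ln(25.0) / ln α = 3.219 / 0.3453 = 9.32.
So at least 10 stages are needed.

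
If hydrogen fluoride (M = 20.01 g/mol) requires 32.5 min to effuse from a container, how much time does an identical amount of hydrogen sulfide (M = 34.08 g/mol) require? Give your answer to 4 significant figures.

42.41 min

By Graham's law, t_H₂S/t_HF = √(M_H₂S/M_HF) = √(34.08/20.01) = √1.703 = 1.305.
So the time for H₂S is 32.5 × 1.305 = 42.41 min.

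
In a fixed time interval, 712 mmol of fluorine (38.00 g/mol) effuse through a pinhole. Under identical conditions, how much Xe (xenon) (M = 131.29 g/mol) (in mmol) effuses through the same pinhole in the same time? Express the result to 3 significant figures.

Using Graham's law: rate_Xe/rate_F₂ = √(M_F₂/M_Xe) = √(38.00/131.29) = √0.2894 = 0.5380.
So the amount for Xe is 712 × 0.5380 = 383 mmol.

383 mmol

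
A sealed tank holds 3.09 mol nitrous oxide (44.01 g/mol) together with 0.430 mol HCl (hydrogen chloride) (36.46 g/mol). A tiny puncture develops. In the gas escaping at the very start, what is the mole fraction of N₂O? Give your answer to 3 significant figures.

0.867

Rate_i ∝ x_i/√M_i (Graham's law weighted by mole fraction), so the effusate composition follows n_i/√M_i.
So x_N₂O in the escaping gas = (n_N₂O/√M_N₂O) / Σ(n_i/√M_i)
= (3.09/√44.01) / (3.09/√44.01 + 0.430/√36.46) = 0.4658/(0.4658 + 0.07121) = 0.867.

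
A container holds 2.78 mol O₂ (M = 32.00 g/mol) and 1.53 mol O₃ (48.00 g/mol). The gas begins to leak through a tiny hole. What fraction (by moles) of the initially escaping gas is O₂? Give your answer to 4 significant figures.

Rate_i ∝ x_i/√M_i (Graham's law weighted by mole fraction), so the effusate composition follows n_i/√M_i.
So x_O₂ in the escaping gas = (n_O₂/√M_O₂) / Σ(n_i/√M_i)
= (2.78/√32.00) / (2.78/√32.00 + 1.53/√48.00) = 0.4914/(0.4914 + 0.2208) = 0.6900.

0.6900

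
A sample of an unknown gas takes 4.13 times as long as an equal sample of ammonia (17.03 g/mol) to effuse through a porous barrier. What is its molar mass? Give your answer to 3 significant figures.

290 g/mol

Using Graham's law: t_X/t_NH₃ = √(M_X/M_NH₃).
4.13 = √(M_X/17.03)
M_X = 17.03 × 4.13² = 17.03 × 17.06 = 290 g/mol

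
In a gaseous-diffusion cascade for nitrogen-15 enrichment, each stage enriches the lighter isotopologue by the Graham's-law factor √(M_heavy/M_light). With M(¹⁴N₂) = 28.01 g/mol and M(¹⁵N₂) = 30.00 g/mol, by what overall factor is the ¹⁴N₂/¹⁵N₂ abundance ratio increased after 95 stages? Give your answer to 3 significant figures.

26.1

After 95 stages the ratio has grown by (√(30.00/28.01))^95 = (30.00/28.01)^(95/2).
= 1.07105^(95/2) = 26.1.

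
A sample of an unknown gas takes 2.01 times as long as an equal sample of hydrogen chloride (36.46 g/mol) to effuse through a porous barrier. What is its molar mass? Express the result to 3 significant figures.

Using Graham's law: t_X/t_HCl = √(M_X/M_HCl).
2.01 = √(M_X/36.46)
M_X = 36.46 × 2.01² = 36.46 × 4.040 = 147 g/mol

147 g/mol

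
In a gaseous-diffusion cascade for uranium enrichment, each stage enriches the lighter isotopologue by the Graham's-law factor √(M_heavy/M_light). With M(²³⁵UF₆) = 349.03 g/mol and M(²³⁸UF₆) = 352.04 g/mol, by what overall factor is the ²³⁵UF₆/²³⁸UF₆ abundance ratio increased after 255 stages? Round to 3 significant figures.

Each stage multiplies the ratio by α = √(352.04/349.03), so after 255 stages the overall factor is α^255 = (352.04/349.03)^(255/2).
= 1.00862^(255/2) = 2.99.

2.99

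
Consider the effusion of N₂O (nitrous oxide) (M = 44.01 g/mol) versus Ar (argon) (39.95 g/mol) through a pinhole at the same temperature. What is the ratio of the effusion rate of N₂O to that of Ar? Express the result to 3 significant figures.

Since effusion rate ∝ 1/√M, rate_N₂O/rate_Ar = √(M_Ar/M_N₂O) = √(39.95/44.01) = √0.9077 = 0.953.

0.953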